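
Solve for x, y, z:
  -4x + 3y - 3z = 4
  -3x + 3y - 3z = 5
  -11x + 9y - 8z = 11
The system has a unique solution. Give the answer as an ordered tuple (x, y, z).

(1, 2/3, -2)

Form the augmented matrix and row-reduce:
  [  -4  3  -3  |   4 ]
  [  -3  3  -3  |   5 ]
  [ -11  9  -8  |  11 ]
R1 → -1/4·R1
  [   1  -3/4  3/4  |  -1 ]
  [  -3     3   -3  |   5 ]
  [ -11     9   -8  |  11 ]
R2 → R2 + 3·R1
  [   1  -3/4   3/4  |  -1 ]
  [   0   3/4  -3/4  |   2 ]
  [ -11     9    -8  |  11 ]
R3 → R3 + 11·R1
  [ 1  -3/4   3/4  |  -1 ]
  [ 0   3/4  -3/4  |   2 ]
  [ 0   3/4   1/4  |   0 ]
R2 → 4/3·R2
  [ 1  -3/4  3/4  |   -1 ]
  [ 0     1   -1  |  8/3 ]
  [ 0   3/4  1/4  |    0 ]
R3 → R3 − 3/4·R2
  [ 1  -3/4  3/4  |   -1 ]
  [ 0     1   -1  |  8/3 ]
  [ 0     0    1  |   -2 ]
R2 → R2 + R3
  [ 1  -3/4  3/4  |   -1 ]
  [ 0     1    0  |  2/3 ]
  [ 0     0    1  |   -2 ]
R1 → R1 − 3/4·R3
  [ 1  -3/4  0  |  1/2 ]
  [ 0     1  0  |  2/3 ]
  [ 0     0  1  |   -2 ]
R1 → R1 + 3/4·R2
  [ 1  0  0  |    1 ]
  [ 0  1  0  |  2/3 ]
  [ 0  0  1  |   -2 ]
Reading off the last column: x = 1, y = 2/3, z = -2.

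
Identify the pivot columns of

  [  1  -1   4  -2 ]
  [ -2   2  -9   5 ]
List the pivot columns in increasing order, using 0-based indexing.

0, 2

R2 ← R2 + 2·R1
  [ 1  -1   4  -2 ]
  [ 0   0  -1   1 ]
R2 ← -1·R2
  [ 1  -1  4  -2 ]
  [ 0   0  1  -1 ]
R1 ← R1 − 4·R2
  [ 1  -1  0   2 ]
  [ 0   0  1  -1 ]
Pivot columns are the columns containing a leading 1.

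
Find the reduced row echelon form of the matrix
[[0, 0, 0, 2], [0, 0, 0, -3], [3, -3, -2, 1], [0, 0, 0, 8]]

[[1, -1, -2/3, 0], [0, 0, 0, 1], [0, 0, 0, 0], [0, 0, 0, 0]]

R1 ↔ R3
  [ 3  -3  -2   1 ]
  [ 0   0   0  -3 ]
  [ 0   0   0   2 ]
  [ 0   0   0   8 ]
R1 ← 1/3·R1
  [ 1  -1  -2/3  1/3 ]
  [ 0   0     0   -3 ]
  [ 0   0     0    2 ]
  [ 0   0     0    8 ]
R2 ← -1/3·R2
  [ 1  -1  -2/3  1/3 ]
  [ 0   0     0    1 ]
  [ 0   0     0    2 ]
  [ 0   0     0    8 ]
R3 ← R3 − 2·R2
  [ 1  -1  -2/3  1/3 ]
  [ 0   0     0    1 ]
  [ 0   0     0    0 ]
  [ 0   0     0    8 ]
R4 ← R4 − 8·R2
  [ 1  -1  -2/3  1/3 ]
  [ 0   0     0    1 ]
  [ 0   0     0    0 ]
  [ 0   0     0    0 ]
R1 ← R1 − 1/3·R2
  [ 1  -1  -2/3  0 ]
  [ 0   0     0  1 ]
  [ 0   0     0  0 ]
  [ 0   0     0  0 ]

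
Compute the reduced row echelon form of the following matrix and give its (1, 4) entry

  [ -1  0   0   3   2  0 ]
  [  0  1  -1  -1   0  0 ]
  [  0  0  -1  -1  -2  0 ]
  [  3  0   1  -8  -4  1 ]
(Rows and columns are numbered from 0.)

r1 → -1·r1
  [ 1  0   0  -3  -2  0 ]
  [ 0  1  -1  -1   0  0 ]
  [ 0  0  -1  -1  -2  0 ]
  [ 3  0   1  -8  -4  1 ]
r4 → r4 − 3·r1
  [ 1  0   0  -3  -2  0 ]
  [ 0  1  -1  -1   0  0 ]
  [ 0  0  -1  -1  -2  0 ]
  [ 0  0   1   1   2  1 ]
r3 → -1·r3
  [ 1  0   0  -3  -2  0 ]
  [ 0  1  -1  -1   0  0 ]
  [ 0  0   1   1   2  0 ]
  [ 0  0   1   1   2  1 ]
r4 → r4 − r3
  [ 1  0   0  -3  -2  0 ]
  [ 0  1  -1  -1   0  0 ]
  [ 0  0   1   1   2  0 ]
  [ 0  0   0   0   0  1 ]
r2 → r2 + r3
  [ 1  0  0  -3  -2  0 ]
  [ 0  1  0   0   2  0 ]
  [ 0  0  1   1   2  0 ]
  [ 0  0  0   0   0  1 ]

2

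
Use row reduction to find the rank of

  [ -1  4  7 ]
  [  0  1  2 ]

R1 := -1·R1
R1 := R1 + 4·R2
The reduced form has 2 nonzero rows.

rank = 2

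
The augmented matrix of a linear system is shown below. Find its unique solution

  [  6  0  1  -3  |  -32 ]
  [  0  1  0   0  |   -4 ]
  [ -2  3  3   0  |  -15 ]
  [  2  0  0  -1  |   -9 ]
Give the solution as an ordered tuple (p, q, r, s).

r1 := 1/6·r1
  [  1  0  1/6  -1/2  |  -16/3 ]
  [  0  1    0     0  |     -4 ]
  [ -2  3    3     0  |    -15 ]
  [  2  0    0    -1  |     -9 ]
r3 := r3 + 2·r1
  [ 1  0   1/6  -1/2  |  -16/3 ]
  [ 0  1     0     0  |     -4 ]
  [ 0  3  10/3    -1  |  -77/3 ]
  [ 2  0     0    -1  |     -9 ]
r4 := r4 − 2·r1
  [ 1  0   1/6  -1/2  |  -16/3 ]
  [ 0  1     0     0  |     -4 ]
  [ 0  3  10/3    -1  |  -77/3 ]
  [ 0  0  -1/3     0  |    5/3 ]
r3 := r3 − 3·r2
  [ 1  0   1/6  -1/2  |  -16/3 ]
  [ 0  1     0     0  |     -4 ]
  [ 0  0  10/3    -1  |  -41/3 ]
  [ 0  0  -1/3     0  |    5/3 ]
r3 := 3/10·r3
  [ 1  0   1/6   -1/2  |   -16/3 ]
  [ 0  1     0      0  |      -4 ]
  [ 0  0     1  -3/10  |  -41/10 ]
  [ 0  0  -1/3      0  |     5/3 ]
r4 := r4 + 1/3·r3
  [ 1  0  1/6   -1/2  |   -16/3 ]
  [ 0  1    0      0  |      -4 ]
  [ 0  0    1  -3/10  |  -41/10 ]
  [ 0  0    0  -1/10  |    3/10 ]
r4 := -10·r4
  [ 1  0  1/6   -1/2  |   -16/3 ]
  [ 0  1    0      0  |      -4 ]
  [ 0  0    1  -3/10  |  -41/10 ]
  [ 0  0    0      1  |      -3 ]
r3 := r3 + 3/10·r4
  [ 1  0  1/6  -1/2  |  -16/3 ]
  [ 0  1    0     0  |     -4 ]
  [ 0  0    1     0  |     -5 ]
  [ 0  0    0     1  |     -3 ]
r1 := r1 + 1/2·r4
  [ 1  0  1/6  0  |  -41/6 ]
  [ 0  1    0  0  |     -4 ]
  [ 0  0    1  0  |     -5 ]
  [ 0  0    0  1  |     -3 ]
r1 := r1 − 1/6·r3
  [ 1  0  0  0  |  -6 ]
  [ 0  1  0  0  |  -4 ]
  [ 0  0  1  0  |  -5 ]
  [ 0  0  0  1  |  -3 ]
Reading off the last column: p = -6, q = -4, r = -5, s = -3.

(-6, -4, -5, -3)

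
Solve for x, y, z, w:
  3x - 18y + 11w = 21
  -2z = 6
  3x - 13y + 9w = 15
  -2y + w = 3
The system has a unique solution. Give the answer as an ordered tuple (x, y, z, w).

Form the augmented matrix and row-reduce:
  [ 3  -18   0  11  |  21 ]
  [ 0    0  -2   0  |   6 ]
  [ 3  -13   0   9  |  15 ]
  [ 0   -2   0   1  |   3 ]
ρ1 → 1/3·ρ1
  [ 1   -6   0  11/3  |   7 ]
  [ 0    0  -2     0  |   6 ]
  [ 3  -13   0     9  |  15 ]
  [ 0   -2   0     1  |   3 ]
ρ3 → ρ3 − 3·ρ1
  [ 1  -6   0  11/3  |   7 ]
  [ 0   0  -2     0  |   6 ]
  [ 0   5   0    -2  |  -6 ]
  [ 0  -2   0     1  |   3 ]
ρ2 <=> ρ3
  [ 1  -6   0  11/3  |   7 ]
  [ 0   5   0    -2  |  -6 ]
  [ 0   0  -2     0  |   6 ]
  [ 0  -2   0     1  |   3 ]
ρ2 → 1/5·ρ2
  [ 1  -6   0  11/3  |     7 ]
  [ 0   1   0  -2/5  |  -6/5 ]
  [ 0   0  -2     0  |     6 ]
  [ 0  -2   0     1  |     3 ]
ρ4 → ρ4 + 2·ρ2
  [ 1  -6   0  11/3  |     7 ]
  [ 0   1   0  -2/5  |  -6/5 ]
  [ 0   0  -2     0  |     6 ]
  [ 0   0   0   1/5  |   3/5 ]
ρ3 → -1/2·ρ3
  [ 1  -6  0  11/3  |     7 ]
  [ 0   1  0  -2/5  |  -6/5 ]
  [ 0   0  1     0  |    -3 ]
  [ 0   0  0   1/5  |   3/5 ]
ρ4 → 5·ρ4
  [ 1  -6  0  11/3  |     7 ]
  [ 0   1  0  -2/5  |  -6/5 ]
  [ 0   0  1     0  |    -3 ]
  [ 0   0  0     1  |     3 ]
ρ2 → ρ2 + 2/5·ρ4
  [ 1  -6  0  11/3  |   7 ]
  [ 0   1  0     0  |   0 ]
  [ 0   0  1     0  |  -3 ]
  [ 0   0  0     1  |   3 ]
ρ1 → ρ1 − 11/3·ρ4
  [ 1  -6  0  0  |  -4 ]
  [ 0   1  0  0  |   0 ]
  [ 0   0  1  0  |  -3 ]
  [ 0   0  0  1  |   3 ]
ρ1 → ρ1 + 6·ρ2
  [ 1  0  0  0  |  -4 ]
  [ 0  1  0  0  |   0 ]
  [ 0  0  1  0  |  -3 ]
  [ 0  0  0  1  |   3 ]
Reading off the last column: x = -4, y = 0, z = -3, w = 3.

(-4, 0, -3, 3)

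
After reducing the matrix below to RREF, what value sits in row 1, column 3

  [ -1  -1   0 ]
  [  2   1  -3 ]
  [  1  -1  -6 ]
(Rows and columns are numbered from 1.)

-3

ρ1 -> -1·ρ1
  [ 1   1   0 ]
  [ 2   1  -3 ]
  [ 1  -1  -6 ]
ρ2 -> ρ2 − 2·ρ1
  [ 1   1   0 ]
  [ 0  -1  -3 ]
  [ 1  -1  -6 ]
ρ3 -> ρ3 − ρ1
  [ 1   1   0 ]
  [ 0  -1  -3 ]
  [ 0  -2  -6 ]
ρ2 -> -1·ρ2
  [ 1   1   0 ]
  [ 0   1   3 ]
  [ 0  -2  -6 ]
ρ3 -> ρ3 + 2·ρ2
  [ 1  1  0 ]
  [ 0  1  3 ]
  [ 0  0  0 ]
ρ1 -> ρ1 − ρ2
  [ 1  0  -3 ]
  [ 0  1   3 ]
  [ 0  0   0 ]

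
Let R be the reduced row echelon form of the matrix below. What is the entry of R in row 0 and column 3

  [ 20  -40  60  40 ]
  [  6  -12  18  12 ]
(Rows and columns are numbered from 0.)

2

Multiply ρ1 by 1/20.
  [ 1   -2   3   2 ]
  [ 6  -12  18  12 ]
Subtract 6 times ρ1 from ρ2.
  [ 1  -2  3  2 ]
  [ 0   0  0  0 ]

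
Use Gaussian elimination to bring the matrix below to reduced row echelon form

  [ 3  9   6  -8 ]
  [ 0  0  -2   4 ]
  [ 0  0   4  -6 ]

[[1, 3, 0, 0], [0, 0, 1, 0], [0, 0, 0, 1]]

ρ1 → 1/3·ρ1
  [ 1  3   2  -8/3 ]
  [ 0  0  -2     4 ]
  [ 0  0   4    -6 ]
ρ2 → -1/2·ρ2
  [ 1  3  2  -8/3 ]
  [ 0  0  1    -2 ]
  [ 0  0  4    -6 ]
ρ3 → ρ3 − 4·ρ2
  [ 1  3  2  -8/3 ]
  [ 0  0  1    -2 ]
  [ 0  0  0     2 ]
ρ3 → 1/2·ρ3
  [ 1  3  2  -8/3 ]
  [ 0  0  1    -2 ]
  [ 0  0  0     1 ]
ρ2 → ρ2 + 2·ρ3
  [ 1  3  2  -8/3 ]
  [ 0  0  1     0 ]
  [ 0  0  0     1 ]
ρ1 → ρ1 + 8/3·ρ3
  [ 1  3  2  0 ]
  [ 0  0  1  0 ]
  [ 0  0  0  1 ]
ρ1 → ρ1 − 2·ρ2
  [ 1  3  0  0 ]
  [ 0  0  1  0 ]
  [ 0  0  0  1 ]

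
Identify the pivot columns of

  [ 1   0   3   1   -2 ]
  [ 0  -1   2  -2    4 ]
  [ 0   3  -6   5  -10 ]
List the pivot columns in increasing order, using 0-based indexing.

R2 ← -1·R2
  [ 1  0   3  1   -2 ]
  [ 0  1  -2  2   -4 ]
  [ 0  3  -6  5  -10 ]
R3 ← R3 − 3·R2
  [ 1  0   3   1  -2 ]
  [ 0  1  -2   2  -4 ]
  [ 0  0   0  -1   2 ]
R3 ← -1·R3
  [ 1  0   3  1  -2 ]
  [ 0  1  -2  2  -4 ]
  [ 0  0   0  1  -2 ]
R2 ← R2 − 2·R3
  [ 1  0   3  1  -2 ]
  [ 0  1  -2  0   0 ]
  [ 0  0   0  1  -2 ]
R1 ← R1 − R3
  [ 1  0   3  0   0 ]
  [ 0  1  -2  0   0 ]
  [ 0  0   0  1  -2 ]
Pivot columns are the columns containing a leading 1.

0, 1, 3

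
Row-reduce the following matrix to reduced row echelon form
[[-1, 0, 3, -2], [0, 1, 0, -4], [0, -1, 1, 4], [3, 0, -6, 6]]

ρ1 ← -1·ρ1
  [ 1   0  -3   2 ]
  [ 0   1   0  -4 ]
  [ 0  -1   1   4 ]
  [ 3   0  -6   6 ]
ρ4 ← ρ4 − 3·ρ1
  [ 1   0  -3   2 ]
  [ 0   1   0  -4 ]
  [ 0  -1   1   4 ]
  [ 0   0   3   0 ]
ρ3 ← ρ3 + ρ2
  [ 1  0  -3   2 ]
  [ 0  1   0  -4 ]
  [ 0  0   1   0 ]
  [ 0  0   3   0 ]
ρ4 ← ρ4 − 3·ρ3
  [ 1  0  -3   2 ]
  [ 0  1   0  -4 ]
  [ 0  0   1   0 ]
  [ 0  0   0   0 ]
ρ1 ← ρ1 + 3·ρ3
  [ 1  0  0   2 ]
  [ 0  1  0  -4 ]
  [ 0  0  1   0 ]
  [ 0  0  0   0 ]

[[1, 0, 0, 2], [0, 1, 0, -4], [0, 0, 1, 0], [0, 0, 0, 0]]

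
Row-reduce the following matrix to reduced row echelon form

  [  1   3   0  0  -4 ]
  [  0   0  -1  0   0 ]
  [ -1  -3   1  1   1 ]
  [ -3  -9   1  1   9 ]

[[1, 3, 0, 0, -4], [0, 0, 1, 0, 0], [0, 0, 0, 1, -3], [0, 0, 0, 0, 0]]

R3 ← R3 + R1
R4 ← R4 + 3·R1
R2 ← -1·R2
R3 ← R3 − R2
R4 ← R4 − R2
R4 ← R4 − R3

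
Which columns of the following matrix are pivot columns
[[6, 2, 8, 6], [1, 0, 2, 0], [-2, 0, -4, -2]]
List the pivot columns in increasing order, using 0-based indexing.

R1 → 1/6·R1
  [  1  1/3  4/3   1 ]
  [  1    0    2   0 ]
  [ -2    0   -4  -2 ]
R2 → R2 − R1
  [  1   1/3  4/3   1 ]
  [  0  -1/3  2/3  -1 ]
  [ -2     0   -4  -2 ]
R3 → R3 + 2·R1
  [ 1   1/3   4/3   1 ]
  [ 0  -1/3   2/3  -1 ]
  [ 0   2/3  -4/3   0 ]
R2 → -3·R2
  [ 1  1/3   4/3  1 ]
  [ 0    1    -2  3 ]
  [ 0  2/3  -4/3  0 ]
R3 → R3 − 2/3·R2
  [ 1  1/3  4/3   1 ]
  [ 0    1   -2   3 ]
  [ 0    0    0  -2 ]
R3 → -1/2·R3
  [ 1  1/3  4/3  1 ]
  [ 0    1   -2  3 ]
  [ 0    0    0  1 ]
R2 → R2 − 3·R3
  [ 1  1/3  4/3  1 ]
  [ 0    1   -2  0 ]
  [ 0    0    0  1 ]
R1 → R1 − R3
  [ 1  1/3  4/3  0 ]
  [ 0    1   -2  0 ]
  [ 0    0    0  1 ]
R1 → R1 − 1/3·R2
  [ 1  0   2  0 ]
  [ 0  1  -2  0 ]
  [ 0  0   0  1 ]
Pivot columns are the columns containing a leading 1.

0, 1, 3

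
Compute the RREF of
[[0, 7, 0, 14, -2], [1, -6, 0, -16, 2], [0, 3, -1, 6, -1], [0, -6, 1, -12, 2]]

Swap r1 and r2.
  [ 1  -6   0  -16   2 ]
  [ 0   7   0   14  -2 ]
  [ 0   3  -1    6  -1 ]
  [ 0  -6   1  -12   2 ]
Multiply r2 by 1/7.
  [ 1  -6   0  -16     2 ]
  [ 0   1   0    2  -2/7 ]
  [ 0   3  -1    6    -1 ]
  [ 0  -6   1  -12     2 ]
Subtract 3 times r2 from r3.
  [ 1  -6   0  -16     2 ]
  [ 0   1   0    2  -2/7 ]
  [ 0   0  -1    0  -1/7 ]
  [ 0  -6   1  -12     2 ]
Add 6 times r2 to r4.
  [ 1  -6   0  -16     2 ]
  [ 0   1   0    2  -2/7 ]
  [ 0   0  -1    0  -1/7 ]
  [ 0   0   1    0   2/7 ]
Multiply r3 by -1.
  [ 1  -6  0  -16     2 ]
  [ 0   1  0    2  -2/7 ]
  [ 0   0  1    0   1/7 ]
  [ 0   0  1    0   2/7 ]
Subtract r3 from r4.
  [ 1  -6  0  -16     2 ]
  [ 0   1  0    2  -2/7 ]
  [ 0   0  1    0   1/7 ]
  [ 0   0  0    0   1/7 ]
Multiply r4 by 7.
  [ 1  -6  0  -16     2 ]
  [ 0   1  0    2  -2/7 ]
  [ 0   0  1    0   1/7 ]
  [ 0   0  0    0     1 ]
Subtract 1/7 times r4 from r3.
  [ 1  -6  0  -16     2 ]
  [ 0   1  0    2  -2/7 ]
  [ 0   0  1    0     0 ]
  [ 0   0  0    0     1 ]
Add 2/7 times r4 to r2.
  [ 1  -6  0  -16  2 ]
  [ 0   1  0    2  0 ]
  [ 0   0  1    0  0 ]
  [ 0   0  0    0  1 ]
Subtract 2 times r4 from r1.
  [ 1  -6  0  -16  0 ]
  [ 0   1  0    2  0 ]
  [ 0   0  1    0  0 ]
  [ 0   0  0    0  1 ]
Add 6 times r2 to r1.
  [ 1  0  0  -4  0 ]
  [ 0  1  0   2  0 ]
  [ 0  0  1   0  0 ]
  [ 0  0  0   0  1 ]

[[1, 0, 0, -4, 0], [0, 1, 0, 2, 0], [0, 0, 1, 0, 0], [0, 0, 0, 0, 1]]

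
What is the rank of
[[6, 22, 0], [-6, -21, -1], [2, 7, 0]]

rank = 3

r1 → 1/6·r1
  [  1  11/3   0 ]
  [ -6   -21  -1 ]
  [  2     7   0 ]
r2 → r2 + 6·r1
  [ 1  11/3   0 ]
  [ 0     1  -1 ]
  [ 2     7   0 ]
r3 → r3 − 2·r1
  [ 1  11/3   0 ]
  [ 0     1  -1 ]
  [ 0  -1/3   0 ]
r3 → r3 + 1/3·r2
  [ 1  11/3     0 ]
  [ 0     1    -1 ]
  [ 0     0  -1/3 ]
r3 → -3·r3
  [ 1  11/3   0 ]
  [ 0     1  -1 ]
  [ 0     0   1 ]
r2 → r2 + r3
  [ 1  11/3  0 ]
  [ 0     1  0 ]
  [ 0     0  1 ]
r1 → r1 − 11/3·r2
  [ 1  0  0 ]
  [ 0  1  0 ]
  [ 0  0  1 ]
The reduced form has 3 nonzero rows.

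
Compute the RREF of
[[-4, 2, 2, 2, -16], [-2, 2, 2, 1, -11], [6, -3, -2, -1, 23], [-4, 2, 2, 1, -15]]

[[1, 0, 0, 0, 2], [0, 1, 0, 0, -4], [0, 0, 1, 0, 1], [0, 0, 0, 1, -1]]

R1 ← -1/4·R1
R2 ← R2 + 2·R1
R3 ← R3 − 6·R1
R4 ← R4 + 4·R1
R4 ← -1·R4
R3 ← R3 − 2·R4
R1 ← R1 + 1/2·R4
R2 ← R2 − R3
R1 ← R1 + 1/2·R3
R1 ← R1 + 1/2·R2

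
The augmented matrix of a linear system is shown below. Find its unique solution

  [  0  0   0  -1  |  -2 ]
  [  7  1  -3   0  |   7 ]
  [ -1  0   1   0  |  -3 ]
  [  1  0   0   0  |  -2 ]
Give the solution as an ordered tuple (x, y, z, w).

r1 <=> r2
  [  7  1  -3   0  |   7 ]
  [  0  0   0  -1  |  -2 ]
  [ -1  0   1   0  |  -3 ]
  [  1  0   0   0  |  -2 ]
r1 ← 1/7·r1
  [  1  1/7  -3/7   0  |   1 ]
  [  0    0     0  -1  |  -2 ]
  [ -1    0     1   0  |  -3 ]
  [  1    0     0   0  |  -2 ]
r3 ← r3 + r1
  [ 1  1/7  -3/7   0  |   1 ]
  [ 0    0     0  -1  |  -2 ]
  [ 0  1/7   4/7   0  |  -2 ]
  [ 1    0     0   0  |  -2 ]
r4 ← r4 − r1
  [ 1   1/7  -3/7   0  |   1 ]
  [ 0     0     0  -1  |  -2 ]
  [ 0   1/7   4/7   0  |  -2 ]
  [ 0  -1/7   3/7   0  |  -3 ]
r2 <=> r3
  [ 1   1/7  -3/7   0  |   1 ]
  [ 0   1/7   4/7   0  |  -2 ]
  [ 0     0     0  -1  |  -2 ]
  [ 0  -1/7   3/7   0  |  -3 ]
r2 ← 7·r2
  [ 1   1/7  -3/7   0  |    1 ]
  [ 0     1     4   0  |  -14 ]
  [ 0     0     0  -1  |   -2 ]
  [ 0  -1/7   3/7   0  |   -3 ]
r4 ← r4 + 1/7·r2
  [ 1  1/7  -3/7   0  |    1 ]
  [ 0    1     4   0  |  -14 ]
  [ 0    0     0  -1  |   -2 ]
  [ 0    0     1   0  |   -5 ]
r3 <=> r4
  [ 1  1/7  -3/7   0  |    1 ]
  [ 0    1     4   0  |  -14 ]
  [ 0    0     1   0  |   -5 ]
  [ 0    0     0  -1  |   -2 ]
r4 ← -1·r4
  [ 1  1/7  -3/7  0  |    1 ]
  [ 0    1     4  0  |  -14 ]
  [ 0    0     1  0  |   -5 ]
  [ 0    0     0  1  |    2 ]
r2 ← r2 − 4·r3
  [ 1  1/7  -3/7  0  |   1 ]
  [ 0    1     0  0  |   6 ]
  [ 0    0     1  0  |  -5 ]
  [ 0    0     0  1  |   2 ]
r1 ← r1 + 3/7·r3
  [ 1  1/7  0  0  |  -8/7 ]
  [ 0    1  0  0  |     6 ]
  [ 0    0  1  0  |    -5 ]
  [ 0    0  0  1  |     2 ]
r1 ← r1 − 1/7·r2
  [ 1  0  0  0  |  -2 ]
  [ 0  1  0  0  |   6 ]
  [ 0  0  1  0  |  -5 ]
  [ 0  0  0  1  |   2 ]
Reading off the last column: x = -2, y = 6, z = -5, w = 2.

(-2, 6, -5, 2)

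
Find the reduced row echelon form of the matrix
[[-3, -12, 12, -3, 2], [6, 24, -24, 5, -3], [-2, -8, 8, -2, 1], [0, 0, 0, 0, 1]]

ρ1 -> -1/3·ρ1
  [  1   4   -4   1  -2/3 ]
  [  6  24  -24   5    -3 ]
  [ -2  -8    8  -2     1 ]
  [  0   0    0   0     1 ]
ρ2 -> ρ2 − 6·ρ1
  [  1   4  -4   1  -2/3 ]
  [  0   0   0  -1     1 ]
  [ -2  -8   8  -2     1 ]
  [  0   0   0   0     1 ]
ρ3 -> ρ3 + 2·ρ1
  [ 1  4  -4   1  -2/3 ]
  [ 0  0   0  -1     1 ]
  [ 0  0   0   0  -1/3 ]
  [ 0  0   0   0     1 ]
ρ2 -> -1·ρ2
  [ 1  4  -4  1  -2/3 ]
  [ 0  0   0  1    -1 ]
  [ 0  0   0  0  -1/3 ]
  [ 0  0   0  0     1 ]
ρ3 -> -3·ρ3
  [ 1  4  -4  1  -2/3 ]
  [ 0  0   0  1    -1 ]
  [ 0  0   0  0     1 ]
  [ 0  0   0  0     1 ]
ρ4 -> ρ4 − ρ3
  [ 1  4  -4  1  -2/3 ]
  [ 0  0   0  1    -1 ]
  [ 0  0   0  0     1 ]
  [ 0  0   0  0     0 ]
ρ2 -> ρ2 + ρ3
  [ 1  4  -4  1  -2/3 ]
  [ 0  0   0  1     0 ]
  [ 0  0   0  0     1 ]
  [ 0  0   0  0     0 ]
ρ1 -> ρ1 + 2/3·ρ3
  [ 1  4  -4  1  0 ]
  [ 0  0   0  1  0 ]
  [ 0  0   0  0  1 ]
  [ 0  0   0  0  0 ]
ρ1 -> ρ1 − ρ2
  [ 1  4  -4  0  0 ]
  [ 0  0   0  1  0 ]
  [ 0  0   0  0  1 ]
  [ 0  0   0  0  0 ]

[[1, 4, -4, 0, 0], [0, 0, 0, 1, 0], [0, 0, 0, 0, 1], [0, 0, 0, 0, 0]]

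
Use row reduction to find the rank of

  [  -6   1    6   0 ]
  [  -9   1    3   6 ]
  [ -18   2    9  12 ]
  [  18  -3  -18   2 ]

rank = 4

ρ1 := -1/6·ρ1
  [   1  -1/6   -1   0 ]
  [  -9     1    3   6 ]
  [ -18     2    9  12 ]
  [  18    -3  -18   2 ]
ρ2 := ρ2 + 9·ρ1
  [   1  -1/6   -1   0 ]
  [   0  -1/2   -6   6 ]
  [ -18     2    9  12 ]
  [  18    -3  -18   2 ]
ρ3 := ρ3 + 18·ρ1
  [  1  -1/6   -1   0 ]
  [  0  -1/2   -6   6 ]
  [  0    -1   -9  12 ]
  [ 18    -3  -18   2 ]
ρ4 := ρ4 − 18·ρ1
  [ 1  -1/6  -1   0 ]
  [ 0  -1/2  -6   6 ]
  [ 0    -1  -9  12 ]
  [ 0     0   0   2 ]
ρ2 := -2·ρ2
  [ 1  -1/6  -1    0 ]
  [ 0     1  12  -12 ]
  [ 0    -1  -9   12 ]
  [ 0     0   0    2 ]
ρ3 := ρ3 + ρ2
  [ 1  -1/6  -1    0 ]
  [ 0     1  12  -12 ]
  [ 0     0   3    0 ]
  [ 0     0   0    2 ]
ρ3 := 1/3·ρ3
  [ 1  -1/6  -1    0 ]
  [ 0     1  12  -12 ]
  [ 0     0   1    0 ]
  [ 0     0   0    2 ]
ρ4 := 1/2·ρ4
  [ 1  -1/6  -1    0 ]
  [ 0     1  12  -12 ]
  [ 0     0   1    0 ]
  [ 0     0   0    1 ]
ρ2 := ρ2 + 12·ρ4
  [ 1  -1/6  -1  0 ]
  [ 0     1  12  0 ]
  [ 0     0   1  0 ]
  [ 0     0   0  1 ]
ρ2 := ρ2 − 12·ρ3
  [ 1  -1/6  -1  0 ]
  [ 0     1   0  0 ]
  [ 0     0   1  0 ]
  [ 0     0   0  1 ]
ρ1 := ρ1 + ρ3
  [ 1  -1/6  0  0 ]
  [ 0     1  0  0 ]
  [ 0     0  1  0 ]
  [ 0     0  0  1 ]
ρ1 := ρ1 + 1/6·ρ2
  [ 1  0  0  0 ]
  [ 0  1  0  0 ]
  [ 0  0  1  0 ]
  [ 0  0  0  1 ]
The reduced form has 4 nonzero rows.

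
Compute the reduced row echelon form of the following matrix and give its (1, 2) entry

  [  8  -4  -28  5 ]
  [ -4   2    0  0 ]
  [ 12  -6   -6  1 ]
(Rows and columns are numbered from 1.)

ρ1 := 1/8·ρ1
  [  1  -1/2  -7/2  5/8 ]
  [ -4     2     0    0 ]
  [ 12    -6    -6    1 ]
ρ2 := ρ2 + 4·ρ1
  [  1  -1/2  -7/2  5/8 ]
  [  0     0   -14  5/2 ]
  [ 12    -6    -6    1 ]
ρ3 := ρ3 − 12·ρ1
  [ 1  -1/2  -7/2    5/8 ]
  [ 0     0   -14    5/2 ]
  [ 0     0    36  -13/2 ]
ρ2 := -1/14·ρ2
  [ 1  -1/2  -7/2    5/8 ]
  [ 0     0     1  -5/28 ]
  [ 0     0    36  -13/2 ]
ρ3 := ρ3 − 36·ρ2
  [ 1  -1/2  -7/2    5/8 ]
  [ 0     0     1  -5/28 ]
  [ 0     0     0  -1/14 ]
ρ3 := -14·ρ3
  [ 1  -1/2  -7/2    5/8 ]
  [ 0     0     1  -5/28 ]
  [ 0     0     0      1 ]
ρ2 := ρ2 + 5/28·ρ3
  [ 1  -1/2  -7/2  5/8 ]
  [ 0     0     1    0 ]
  [ 0     0     0    1 ]
ρ1 := ρ1 − 5/8·ρ3
  [ 1  -1/2  -7/2  0 ]
  [ 0     0     1  0 ]
  [ 0     0     0  1 ]
ρ1 := ρ1 + 7/2·ρ2
  [ 1  -1/2  0  0 ]
  [ 0     0  1  0 ]
  [ 0     0  0  1 ]

-1/2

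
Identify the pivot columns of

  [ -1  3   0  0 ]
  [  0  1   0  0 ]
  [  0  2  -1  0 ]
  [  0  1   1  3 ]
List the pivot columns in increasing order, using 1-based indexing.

Multiply R1 by -1.
  [ 1  -3   0  0 ]
  [ 0   1   0  0 ]
  [ 0   2  -1  0 ]
  [ 0   1   1  3 ]
Subtract 2 times R2 from R3.
  [ 1  -3   0  0 ]
  [ 0   1   0  0 ]
  [ 0   0  -1  0 ]
  [ 0   1   1  3 ]
Subtract R2 from R4.
  [ 1  -3   0  0 ]
  [ 0   1   0  0 ]
  [ 0   0  -1  0 ]
  [ 0   0   1  3 ]
Multiply R3 by -1.
  [ 1  -3  0  0 ]
  [ 0   1  0  0 ]
  [ 0   0  1  0 ]
  [ 0   0  1  3 ]
Subtract R3 from R4.
  [ 1  -3  0  0 ]
  [ 0   1  0  0 ]
  [ 0   0  1  0 ]
  [ 0   0  0  3 ]
Multiply R4 by 1/3.
  [ 1  -3  0  0 ]
  [ 0   1  0  0 ]
  [ 0   0  1  0 ]
  [ 0   0  0  1 ]
Add 3 times R2 to R1.
  [ 1  0  0  0 ]
  [ 0  1  0  0 ]
  [ 0  0  1  0 ]
  [ 0  0  0  1 ]
Pivot columns are the columns containing a leading 1.

1, 2, 3, 4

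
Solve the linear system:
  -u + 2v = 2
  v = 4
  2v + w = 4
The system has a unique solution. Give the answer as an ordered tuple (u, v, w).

(6, 4, -4)

Form the augmented matrix and row-reduce:
  [ -1  2  0  |  2 ]
  [  0  1  0  |  4 ]
  [  0  2  1  |  4 ]
R1 -> -1·R1
  [ 1  -2  0  |  -2 ]
  [ 0   1  0  |   4 ]
  [ 0   2  1  |   4 ]
R3 -> R3 − 2·R2
  [ 1  -2  0  |  -2 ]
  [ 0   1  0  |   4 ]
  [ 0   0  1  |  -4 ]
R1 -> R1 + 2·R2
  [ 1  0  0  |   6 ]
  [ 0  1  0  |   4 ]
  [ 0  0  1  |  -4 ]
Reading off the last column: u = 6, v = 4, w = -4.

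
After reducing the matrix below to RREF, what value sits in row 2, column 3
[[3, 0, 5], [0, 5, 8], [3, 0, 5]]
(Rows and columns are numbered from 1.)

R1 → 1/3·R1
  [ 1  0  5/3 ]
  [ 0  5    8 ]
  [ 3  0    5 ]
R3 → R3 − 3·R1
  [ 1  0  5/3 ]
  [ 0  5    8 ]
  [ 0  0    0 ]
R2 → 1/5·R2
  [ 1  0  5/3 ]
  [ 0  1  8/5 ]
  [ 0  0    0 ]

8/5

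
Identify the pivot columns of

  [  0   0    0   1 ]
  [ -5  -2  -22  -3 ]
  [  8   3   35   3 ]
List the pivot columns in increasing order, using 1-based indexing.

1, 2, 4

ρ1 <-> ρ2
  [ -5  -2  -22  -3 ]
  [  0   0    0   1 ]
  [  8   3   35   3 ]
ρ1 → -1/5·ρ1
  [ 1  2/5  22/5  3/5 ]
  [ 0    0     0    1 ]
  [ 8    3    35    3 ]
ρ3 → ρ3 − 8·ρ1
  [ 1   2/5  22/5   3/5 ]
  [ 0     0     0     1 ]
  [ 0  -1/5  -1/5  -9/5 ]
ρ2 <-> ρ3
  [ 1   2/5  22/5   3/5 ]
  [ 0  -1/5  -1/5  -9/5 ]
  [ 0     0     0     1 ]
ρ2 → -5·ρ2
  [ 1  2/5  22/5  3/5 ]
  [ 0    1     1    9 ]
  [ 0    0     0    1 ]
ρ2 → ρ2 − 9·ρ3
  [ 1  2/5  22/5  3/5 ]
  [ 0    1     1    0 ]
  [ 0    0     0    1 ]
ρ1 → ρ1 − 3/5·ρ3
  [ 1  2/5  22/5  0 ]
  [ 0    1     1  0 ]
  [ 0    0     0  1 ]
ρ1 → ρ1 − 2/5·ρ2
  [ 1  0  4  0 ]
  [ 0  1  1  0 ]
  [ 0  0  0  1 ]
Pivot columns are the columns containing a leading 1.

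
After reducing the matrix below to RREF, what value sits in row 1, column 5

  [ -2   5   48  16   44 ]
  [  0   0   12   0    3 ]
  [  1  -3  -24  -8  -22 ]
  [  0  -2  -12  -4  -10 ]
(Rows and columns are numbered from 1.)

R1 → -1/2·R1
  [ 1  -5/2  -24  -8  -22 ]
  [ 0     0   12   0    3 ]
  [ 1    -3  -24  -8  -22 ]
  [ 0    -2  -12  -4  -10 ]
R3 → R3 − R1
  [ 1  -5/2  -24  -8  -22 ]
  [ 0     0   12   0    3 ]
  [ 0  -1/2    0   0    0 ]
  [ 0    -2  -12  -4  -10 ]
R2 <-> R3
  [ 1  -5/2  -24  -8  -22 ]
  [ 0  -1/2    0   0    0 ]
  [ 0     0   12   0    3 ]
  [ 0    -2  -12  -4  -10 ]
R2 → -2·R2
  [ 1  -5/2  -24  -8  -22 ]
  [ 0     1    0   0    0 ]
  [ 0     0   12   0    3 ]
  [ 0    -2  -12  -4  -10 ]
R4 → R4 + 2·R2
  [ 1  -5/2  -24  -8  -22 ]
  [ 0     1    0   0    0 ]
  [ 0     0   12   0    3 ]
  [ 0     0  -12  -4  -10 ]
R3 → 1/12·R3
  [ 1  -5/2  -24  -8  -22 ]
  [ 0     1    0   0    0 ]
  [ 0     0    1   0  1/4 ]
  [ 0     0  -12  -4  -10 ]
R4 → R4 + 12·R3
  [ 1  -5/2  -24  -8  -22 ]
  [ 0     1    0   0    0 ]
  [ 0     0    1   0  1/4 ]
  [ 0     0    0  -4   -7 ]
R4 → -1/4·R4
  [ 1  -5/2  -24  -8  -22 ]
  [ 0     1    0   0    0 ]
  [ 0     0    1   0  1/4 ]
  [ 0     0    0   1  7/4 ]
R1 → R1 + 8·R4
  [ 1  -5/2  -24  0   -8 ]
  [ 0     1    0  0    0 ]
  [ 0     0    1  0  1/4 ]
  [ 0     0    0  1  7/4 ]
R1 → R1 + 24·R3
  [ 1  -5/2  0  0   -2 ]
  [ 0     1  0  0    0 ]
  [ 0     0  1  0  1/4 ]
  [ 0     0  0  1  7/4 ]
R1 → R1 + 5/2·R2
  [ 1  0  0  0   -2 ]
  [ 0  1  0  0    0 ]
  [ 0  0  1  0  1/4 ]
  [ 0  0  0  1  7/4 ]

-2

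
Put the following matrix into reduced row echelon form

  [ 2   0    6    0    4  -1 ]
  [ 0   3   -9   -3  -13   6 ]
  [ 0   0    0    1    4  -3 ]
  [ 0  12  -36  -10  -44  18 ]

[[1, 0, 3, 0, 2, -1/2], [0, 1, -3, 0, -1/3, -1], [0, 0, 0, 1, 4, -3], [0, 0, 0, 0, 0, 0]]

R1 → 1/2·R1
  [ 1   0    3    0    2  -1/2 ]
  [ 0   3   -9   -3  -13     6 ]
  [ 0   0    0    1    4    -3 ]
  [ 0  12  -36  -10  -44    18 ]
R2 → 1/3·R2
  [ 1   0    3    0      2  -1/2 ]
  [ 0   1   -3   -1  -13/3     2 ]
  [ 0   0    0    1      4    -3 ]
  [ 0  12  -36  -10    -44    18 ]
R4 → R4 − 12·R2
  [ 1  0   3   0      2  -1/2 ]
  [ 0  1  -3  -1  -13/3     2 ]
  [ 0  0   0   1      4    -3 ]
  [ 0  0   0   2      8    -6 ]
R4 → R4 − 2·R3
  [ 1  0   3   0      2  -1/2 ]
  [ 0  1  -3  -1  -13/3     2 ]
  [ 0  0   0   1      4    -3 ]
  [ 0  0   0   0      0     0 ]
R2 → R2 + R3
  [ 1  0   3  0     2  -1/2 ]
  [ 0  1  -3  0  -1/3    -1 ]
  [ 0  0   0  1     4    -3 ]
  [ 0  0   0  0     0     0 ]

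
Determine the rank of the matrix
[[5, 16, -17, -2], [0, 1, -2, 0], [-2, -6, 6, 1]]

R1 -> 1/5·R1
  [  1  16/5  -17/5  -2/5 ]
  [  0     1     -2     0 ]
  [ -2    -6      6     1 ]
R3 -> R3 + 2·R1
  [ 1  16/5  -17/5  -2/5 ]
  [ 0     1     -2     0 ]
  [ 0   2/5   -4/5   1/5 ]
R3 -> R3 − 2/5·R2
  [ 1  16/5  -17/5  -2/5 ]
  [ 0     1     -2     0 ]
  [ 0     0      0   1/5 ]
R3 -> 5·R3
  [ 1  16/5  -17/5  -2/5 ]
  [ 0     1     -2     0 ]
  [ 0     0      0     1 ]
R1 -> R1 + 2/5·R3
  [ 1  16/5  -17/5  0 ]
  [ 0     1     -2  0 ]
  [ 0     0      0  1 ]
R1 -> R1 − 16/5·R2
  [ 1  0   3  0 ]
  [ 0  1  -2  0 ]
  [ 0  0   0  1 ]
The reduced form has 3 nonzero rows.

rank = 3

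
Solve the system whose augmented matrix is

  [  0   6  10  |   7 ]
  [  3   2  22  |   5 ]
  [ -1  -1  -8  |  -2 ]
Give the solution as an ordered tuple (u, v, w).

Swap ρ1 and ρ2.
  [  3   2  22  |   5 ]
  [  0   6  10  |   7 ]
  [ -1  -1  -8  |  -2 ]
Multiply ρ1 by 1/3.
  [  1  2/3  22/3  |  5/3 ]
  [  0    6    10  |    7 ]
  [ -1   -1    -8  |   -2 ]
Add ρ1 to ρ3.
  [ 1   2/3  22/3  |   5/3 ]
  [ 0     6    10  |     7 ]
  [ 0  -1/3  -2/3  |  -1/3 ]
Multiply ρ2 by 1/6.
  [ 1   2/3  22/3  |   5/3 ]
  [ 0     1   5/3  |   7/6 ]
  [ 0  -1/3  -2/3  |  -1/3 ]
Add 1/3 times ρ2 to ρ3.
  [ 1  2/3  22/3  |   5/3 ]
  [ 0    1   5/3  |   7/6 ]
  [ 0    0  -1/9  |  1/18 ]
Multiply ρ3 by -9.
  [ 1  2/3  22/3  |   5/3 ]
  [ 0    1   5/3  |   7/6 ]
  [ 0    0     1  |  -1/2 ]
Subtract 5/3 times ρ3 from ρ2.
  [ 1  2/3  22/3  |   5/3 ]
  [ 0    1     0  |     2 ]
  [ 0    0     1  |  -1/2 ]
Subtract 22/3 times ρ3 from ρ1.
  [ 1  2/3  0  |  16/3 ]
  [ 0    1  0  |     2 ]
  [ 0    0  1  |  -1/2 ]
Subtract 2/3 times ρ2 from ρ1.
  [ 1  0  0  |     4 ]
  [ 0  1  0  |     2 ]
  [ 0  0  1  |  -1/2 ]
Reading off the last column: u = 4, v = 2, w = -1/2.

(4, 2, -1/2)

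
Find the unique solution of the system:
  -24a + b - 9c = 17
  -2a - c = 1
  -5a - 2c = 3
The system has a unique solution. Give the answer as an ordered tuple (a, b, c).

(-1, 2, 1)

Form the augmented matrix and row-reduce:
  [ -24  1  -9  |  17 ]
  [  -2  0  -1  |   1 ]
  [  -5  0  -2  |   3 ]
R1 -> -1/24·R1
  [  1  -1/24  3/8  |  -17/24 ]
  [ -2      0   -1  |       1 ]
  [ -5      0   -2  |       3 ]
R2 -> R2 + 2·R1
  [  1  -1/24   3/8  |  -17/24 ]
  [  0  -1/12  -1/4  |   -5/12 ]
  [ -5      0    -2  |       3 ]
R3 -> R3 + 5·R1
  [ 1  -1/24   3/8  |  -17/24 ]
  [ 0  -1/12  -1/4  |   -5/12 ]
  [ 0  -5/24  -1/8  |  -13/24 ]
R2 -> -12·R2
  [ 1  -1/24   3/8  |  -17/24 ]
  [ 0      1     3  |       5 ]
  [ 0  -5/24  -1/8  |  -13/24 ]
R3 -> R3 + 5/24·R2
  [ 1  -1/24  3/8  |  -17/24 ]
  [ 0      1    3  |       5 ]
  [ 0      0  1/2  |     1/2 ]
R3 -> 2·R3
  [ 1  -1/24  3/8  |  -17/24 ]
  [ 0      1    3  |       5 ]
  [ 0      0    1  |       1 ]
R2 -> R2 − 3·R3
  [ 1  -1/24  3/8  |  -17/24 ]
  [ 0      1    0  |       2 ]
  [ 0      0    1  |       1 ]
R1 -> R1 − 3/8·R3
  [ 1  -1/24  0  |  -13/12 ]
  [ 0      1  0  |       2 ]
  [ 0      0  1  |       1 ]
R1 -> R1 + 1/24·R2
  [ 1  0  0  |  -1 ]
  [ 0  1  0  |   2 ]
  [ 0  0  1  |   1 ]
Reading off the last column: a = -1, b = 2, c = 1.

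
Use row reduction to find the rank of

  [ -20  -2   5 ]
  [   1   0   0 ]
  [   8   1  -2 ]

rank = 3

R1 → -1/20·R1
  [ 1  1/10  -1/4 ]
  [ 1     0     0 ]
  [ 8     1    -2 ]
R2 → R2 − R1
  [ 1   1/10  -1/4 ]
  [ 0  -1/10   1/4 ]
  [ 8      1    -2 ]
R3 → R3 − 8·R1
  [ 1   1/10  -1/4 ]
  [ 0  -1/10   1/4 ]
  [ 0    1/5     0 ]
R2 → -10·R2
  [ 1  1/10  -1/4 ]
  [ 0     1  -5/2 ]
  [ 0   1/5     0 ]
R3 → R3 − 1/5·R2
  [ 1  1/10  -1/4 ]
  [ 0     1  -5/2 ]
  [ 0     0   1/2 ]
R3 → 2·R3
  [ 1  1/10  -1/4 ]
  [ 0     1  -5/2 ]
  [ 0     0     1 ]
R2 → R2 + 5/2·R3
  [ 1  1/10  -1/4 ]
  [ 0     1     0 ]
  [ 0     0     1 ]
R1 → R1 + 1/4·R3
  [ 1  1/10  0 ]
  [ 0     1  0 ]
  [ 0     0  1 ]
R1 → R1 − 1/10·R2
  [ 1  0  0 ]
  [ 0  1  0 ]
  [ 0  0  1 ]
The reduced form has 3 nonzero rows.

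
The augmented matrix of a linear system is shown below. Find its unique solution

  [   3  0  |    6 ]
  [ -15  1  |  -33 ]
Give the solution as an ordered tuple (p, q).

(2, -3)

Multiply r1 by 1/3.
  [   1  0  |    2 ]
  [ -15  1  |  -33 ]
Add 15 times r1 to r2.
  [ 1  0  |   2 ]
  [ 0  1  |  -3 ]
Reading off the last column: p = 2, q = -3.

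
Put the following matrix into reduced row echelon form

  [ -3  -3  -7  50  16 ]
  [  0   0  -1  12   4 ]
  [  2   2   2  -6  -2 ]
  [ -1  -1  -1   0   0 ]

[[1, 1, 0, 0, 0], [0, 0, 1, 0, 0], [0, 0, 0, 1, 0], [0, 0, 0, 0, 1]]

r1 -> -1/3·r1
  [  1   1  7/3  -50/3  -16/3 ]
  [  0   0   -1     12      4 ]
  [  2   2    2     -6     -2 ]
  [ -1  -1   -1      0      0 ]
r3 -> r3 − 2·r1
  [  1   1   7/3  -50/3  -16/3 ]
  [  0   0    -1     12      4 ]
  [  0   0  -8/3   82/3   26/3 ]
  [ -1  -1    -1      0      0 ]
r4 -> r4 + r1
  [ 1  1   7/3  -50/3  -16/3 ]
  [ 0  0    -1     12      4 ]
  [ 0  0  -8/3   82/3   26/3 ]
  [ 0  0   4/3  -50/3  -16/3 ]
r2 -> -1·r2
  [ 1  1   7/3  -50/3  -16/3 ]
  [ 0  0     1    -12     -4 ]
  [ 0  0  -8/3   82/3   26/3 ]
  [ 0  0   4/3  -50/3  -16/3 ]
r3 -> r3 + 8/3·r2
  [ 1  1  7/3  -50/3  -16/3 ]
  [ 0  0    1    -12     -4 ]
  [ 0  0    0  -14/3     -2 ]
  [ 0  0  4/3  -50/3  -16/3 ]
r4 -> r4 − 4/3·r2
  [ 1  1  7/3  -50/3  -16/3 ]
  [ 0  0    1    -12     -4 ]
  [ 0  0    0  -14/3     -2 ]
  [ 0  0    0   -2/3      0 ]
r3 -> -3/14·r3
  [ 1  1  7/3  -50/3  -16/3 ]
  [ 0  0    1    -12     -4 ]
  [ 0  0    0      1    3/7 ]
  [ 0  0    0   -2/3      0 ]
r4 -> r4 + 2/3·r3
  [ 1  1  7/3  -50/3  -16/3 ]
  [ 0  0    1    -12     -4 ]
  [ 0  0    0      1    3/7 ]
  [ 0  0    0      0    2/7 ]
r4 -> 7/2·r4
  [ 1  1  7/3  -50/3  -16/3 ]
  [ 0  0    1    -12     -4 ]
  [ 0  0    0      1    3/7 ]
  [ 0  0    0      0      1 ]
r3 -> r3 − 3/7·r4
  [ 1  1  7/3  -50/3  -16/3 ]
  [ 0  0    1    -12     -4 ]
  [ 0  0    0      1      0 ]
  [ 0  0    0      0      1 ]
r2 -> r2 + 4·r4
  [ 1  1  7/3  -50/3  -16/3 ]
  [ 0  0    1    -12      0 ]
  [ 0  0    0      1      0 ]
  [ 0  0    0      0      1 ]
r1 -> r1 + 16/3·r4
  [ 1  1  7/3  -50/3  0 ]
  [ 0  0    1    -12  0 ]
  [ 0  0    0      1  0 ]
  [ 0  0    0      0  1 ]
r2 -> r2 + 12·r3
  [ 1  1  7/3  -50/3  0 ]
  [ 0  0    1      0  0 ]
  [ 0  0    0      1  0 ]
  [ 0  0    0      0  1 ]
r1 -> r1 + 50/3·r3
  [ 1  1  7/3  0  0 ]
  [ 0  0    1  0  0 ]
  [ 0  0    0  1  0 ]
  [ 0  0    0  0  1 ]
r1 -> r1 − 7/3·r2
  [ 1  1  0  0  0 ]
  [ 0  0  1  0  0 ]
  [ 0  0  0  1  0 ]
  [ 0  0  0  0  1 ]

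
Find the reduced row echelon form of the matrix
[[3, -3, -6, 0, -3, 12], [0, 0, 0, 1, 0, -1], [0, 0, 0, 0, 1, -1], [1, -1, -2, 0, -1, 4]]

[[1, -1, -2, 0, 0, 3], [0, 0, 0, 1, 0, -1], [0, 0, 0, 0, 1, -1], [0, 0, 0, 0, 0, 0]]

ρ1 -> 1/3·ρ1
ρ4 -> ρ4 − ρ1
ρ1 -> ρ1 + ρ3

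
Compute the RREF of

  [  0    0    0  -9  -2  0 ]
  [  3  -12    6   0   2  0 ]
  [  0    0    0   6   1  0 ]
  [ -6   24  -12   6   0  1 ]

r1 ↔ r2
  [  3  -12    6   0   2  0 ]
  [  0    0    0  -9  -2  0 ]
  [  0    0    0   6   1  0 ]
  [ -6   24  -12   6   0  1 ]
r1 ← 1/3·r1
  [  1  -4    2   0  2/3  0 ]
  [  0   0    0  -9   -2  0 ]
  [  0   0    0   6    1  0 ]
  [ -6  24  -12   6    0  1 ]
r4 ← r4 + 6·r1
  [ 1  -4  2   0  2/3  0 ]
  [ 0   0  0  -9   -2  0 ]
  [ 0   0  0   6    1  0 ]
  [ 0   0  0   6    4  1 ]
r2 ← -1/9·r2
  [ 1  -4  2  0  2/3  0 ]
  [ 0   0  0  1  2/9  0 ]
  [ 0   0  0  6    1  0 ]
  [ 0   0  0  6    4  1 ]
r3 ← r3 − 6·r2
  [ 1  -4  2  0   2/3  0 ]
  [ 0   0  0  1   2/9  0 ]
  [ 0   0  0  0  -1/3  0 ]
  [ 0   0  0  6     4  1 ]
r4 ← r4 − 6·r2
  [ 1  -4  2  0   2/3  0 ]
  [ 0   0  0  1   2/9  0 ]
  [ 0   0  0  0  -1/3  0 ]
  [ 0   0  0  0   8/3  1 ]
r3 ← -3·r3
  [ 1  -4  2  0  2/3  0 ]
  [ 0   0  0  1  2/9  0 ]
  [ 0   0  0  0    1  0 ]
  [ 0   0  0  0  8/3  1 ]
r4 ← r4 − 8/3·r3
  [ 1  -4  2  0  2/3  0 ]
  [ 0   0  0  1  2/9  0 ]
  [ 0   0  0  0    1  0 ]
  [ 0   0  0  0    0  1 ]
r2 ← r2 − 2/9·r3
  [ 1  -4  2  0  2/3  0 ]
  [ 0   0  0  1    0  0 ]
  [ 0   0  0  0    1  0 ]
  [ 0   0  0  0    0  1 ]
r1 ← r1 − 2/3·r3
  [ 1  -4  2  0  0  0 ]
  [ 0   0  0  1  0  0 ]
  [ 0   0  0  0  1  0 ]
  [ 0   0  0  0  0  1 ]

[[1, -4, 2, 0, 0, 0], [0, 0, 0, 1, 0, 0], [0, 0, 0, 0, 1, 0], [0, 0, 0, 0, 0, 1]]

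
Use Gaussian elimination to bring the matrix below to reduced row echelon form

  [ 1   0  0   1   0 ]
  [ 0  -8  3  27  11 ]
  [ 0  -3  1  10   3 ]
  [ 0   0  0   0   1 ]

[[1, 0, 0, 1, 0], [0, 1, 0, -3, 0], [0, 0, 1, 1, 0], [0, 0, 0, 0, 1]]

r2 -> -1/8·r2
  [ 1   0     0      1      0 ]
  [ 0   1  -3/8  -27/8  -11/8 ]
  [ 0  -3     1     10      3 ]
  [ 0   0     0      0      1 ]
r3 -> r3 + 3·r2
  [ 1  0     0      1      0 ]
  [ 0  1  -3/8  -27/8  -11/8 ]
  [ 0  0  -1/8   -1/8   -9/8 ]
  [ 0  0     0      0      1 ]
r3 -> -8·r3
  [ 1  0     0      1      0 ]
  [ 0  1  -3/8  -27/8  -11/8 ]
  [ 0  0     1      1      9 ]
  [ 0  0     0      0      1 ]
r3 -> r3 − 9·r4
  [ 1  0     0      1      0 ]
  [ 0  1  -3/8  -27/8  -11/8 ]
  [ 0  0     1      1      0 ]
  [ 0  0     0      0      1 ]
r2 -> r2 + 11/8·r4
  [ 1  0     0      1  0 ]
  [ 0  1  -3/8  -27/8  0 ]
  [ 0  0     1      1  0 ]
  [ 0  0     0      0  1 ]
r2 -> r2 + 3/8·r3
  [ 1  0  0   1  0 ]
  [ 0  1  0  -3  0 ]
  [ 0  0  1   1  0 ]
  [ 0  0  0   0  1 ]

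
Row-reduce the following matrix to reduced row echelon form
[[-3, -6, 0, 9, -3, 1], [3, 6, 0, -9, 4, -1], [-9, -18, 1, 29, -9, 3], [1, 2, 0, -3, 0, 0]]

[[1, 2, 0, -3, 0, 0], [0, 0, 1, 2, 0, 0], [0, 0, 0, 0, 1, 0], [0, 0, 0, 0, 0, 1]]

R1 := -1/3·R1
  [  1    2  0  -3   1  -1/3 ]
  [  3    6  0  -9   4    -1 ]
  [ -9  -18  1  29  -9     3 ]
  [  1    2  0  -3   0     0 ]
R2 := R2 − 3·R1
  [  1    2  0  -3   1  -1/3 ]
  [  0    0  0   0   1     0 ]
  [ -9  -18  1  29  -9     3 ]
  [  1    2  0  -3   0     0 ]
R3 := R3 + 9·R1
  [ 1  2  0  -3  1  -1/3 ]
  [ 0  0  0   0  1     0 ]
  [ 0  0  1   2  0     0 ]
  [ 1  2  0  -3  0     0 ]
R4 := R4 − R1
  [ 1  2  0  -3   1  -1/3 ]
  [ 0  0  0   0   1     0 ]
  [ 0  0  1   2   0     0 ]
  [ 0  0  0   0  -1   1/3 ]
R2 ↔ R3
  [ 1  2  0  -3   1  -1/3 ]
  [ 0  0  1   2   0     0 ]
  [ 0  0  0   0   1     0 ]
  [ 0  0  0   0  -1   1/3 ]
R4 := R4 + R3
  [ 1  2  0  -3  1  -1/3 ]
  [ 0  0  1   2  0     0 ]
  [ 0  0  0   0  1     0 ]
  [ 0  0  0   0  0   1/3 ]
R4 := 3·R4
  [ 1  2  0  -3  1  -1/3 ]
  [ 0  0  1   2  0     0 ]
  [ 0  0  0   0  1     0 ]
  [ 0  0  0   0  0     1 ]
R1 := R1 + 1/3·R4
  [ 1  2  0  -3  1  0 ]
  [ 0  0  1   2  0  0 ]
  [ 0  0  0   0  1  0 ]
  [ 0  0  0   0  0  1 ]
R1 := R1 − R3
  [ 1  2  0  -3  0  0 ]
  [ 0  0  1   2  0  0 ]
  [ 0  0  0   0  1  0 ]
  [ 0  0  0   0  0  1 ]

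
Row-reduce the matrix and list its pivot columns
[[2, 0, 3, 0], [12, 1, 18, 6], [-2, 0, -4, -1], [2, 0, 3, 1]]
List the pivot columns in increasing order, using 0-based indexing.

Multiply R1 by 1/2.
  [  1  0  3/2   0 ]
  [ 12  1   18   6 ]
  [ -2  0   -4  -1 ]
  [  2  0    3   1 ]
Subtract 12 times R1 from R2.
  [  1  0  3/2   0 ]
  [  0  1    0   6 ]
  [ -2  0   -4  -1 ]
  [  2  0    3   1 ]
Add 2 times R1 to R3.
  [ 1  0  3/2   0 ]
  [ 0  1    0   6 ]
  [ 0  0   -1  -1 ]
  [ 2  0    3   1 ]
Subtract 2 times R1 from R4.
  [ 1  0  3/2   0 ]
  [ 0  1    0   6 ]
  [ 0  0   -1  -1 ]
  [ 0  0    0   1 ]
Multiply R3 by -1.
  [ 1  0  3/2  0 ]
  [ 0  1    0  6 ]
  [ 0  0    1  1 ]
  [ 0  0    0  1 ]
Subtract R4 from R3.
  [ 1  0  3/2  0 ]
  [ 0  1    0  6 ]
  [ 0  0    1  0 ]
  [ 0  0    0  1 ]
Subtract 6 times R4 from R2.
  [ 1  0  3/2  0 ]
  [ 0  1    0  0 ]
  [ 0  0    1  0 ]
  [ 0  0    0  1 ]
Subtract 3/2 times R3 from R1.
  [ 1  0  0  0 ]
  [ 0  1  0  0 ]
  [ 0  0  1  0 ]
  [ 0  0  0  1 ]
Pivot columns are the columns containing a leading 1.

0, 1, 2, 3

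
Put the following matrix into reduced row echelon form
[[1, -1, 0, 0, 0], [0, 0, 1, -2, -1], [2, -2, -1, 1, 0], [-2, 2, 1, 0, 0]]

[[1, -1, 0, 0, 0], [0, 0, 1, 0, 0], [0, 0, 0, 1, 0], [0, 0, 0, 0, 1]]

R3 -> R3 − 2·R1
R4 -> R4 + 2·R1
R3 -> R3 + R2
R4 -> R4 − R2
R3 -> -1·R3
R4 -> R4 − 2·R3
R4 -> -1·R4
R3 -> R3 − R4
R2 -> R2 + R4
R2 -> R2 + 2·R3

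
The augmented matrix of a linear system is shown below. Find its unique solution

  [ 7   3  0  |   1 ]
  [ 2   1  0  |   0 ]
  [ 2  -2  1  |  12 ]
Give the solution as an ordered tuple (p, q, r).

(1, -2, 6)

R1 ← 1/7·R1
R2 ← R2 − 2·R1
R3 ← R3 − 2·R1
R2 ← 7·R2
R3 ← R3 + 20/7·R2
R1 ← R1 − 3/7·R2
Reading off the last column: p = 1, q = -2, r = 6.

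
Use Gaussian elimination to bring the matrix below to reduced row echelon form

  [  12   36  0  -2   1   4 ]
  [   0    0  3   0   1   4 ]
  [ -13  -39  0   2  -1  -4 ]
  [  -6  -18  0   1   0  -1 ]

[[1, 3, 0, 0, 0, 0], [0, 0, 1, 0, 0, 2/3], [0, 0, 0, 1, 0, -1], [0, 0, 0, 0, 1, 2]]

R1 -> 1/12·R1
  [   1    3  0  -1/6  1/12  1/3 ]
  [   0    0  3     0     1    4 ]
  [ -13  -39  0     2    -1   -4 ]
  [  -6  -18  0     1     0   -1 ]
R3 -> R3 + 13·R1
  [  1    3  0  -1/6  1/12  1/3 ]
  [  0    0  3     0     1    4 ]
  [  0    0  0  -1/6  1/12  1/3 ]
  [ -6  -18  0     1     0   -1 ]
R4 -> R4 + 6·R1
  [ 1  3  0  -1/6  1/12  1/3 ]
  [ 0  0  3     0     1    4 ]
  [ 0  0  0  -1/6  1/12  1/3 ]
  [ 0  0  0     0   1/2    1 ]
R2 -> 1/3·R2
  [ 1  3  0  -1/6  1/12  1/3 ]
  [ 0  0  1     0   1/3  4/3 ]
  [ 0  0  0  -1/6  1/12  1/3 ]
  [ 0  0  0     0   1/2    1 ]
R3 -> -6·R3
  [ 1  3  0  -1/6  1/12  1/3 ]
  [ 0  0  1     0   1/3  4/3 ]
  [ 0  0  0     1  -1/2   -2 ]
  [ 0  0  0     0   1/2    1 ]
R4 -> 2·R4
  [ 1  3  0  -1/6  1/12  1/3 ]
  [ 0  0  1     0   1/3  4/3 ]
  [ 0  0  0     1  -1/2   -2 ]
  [ 0  0  0     0     1    2 ]
R3 -> R3 + 1/2·R4
  [ 1  3  0  -1/6  1/12  1/3 ]
  [ 0  0  1     0   1/3  4/3 ]
  [ 0  0  0     1     0   -1 ]
  [ 0  0  0     0     1    2 ]
R2 -> R2 − 1/3·R4
  [ 1  3  0  -1/6  1/12  1/3 ]
  [ 0  0  1     0     0  2/3 ]
  [ 0  0  0     1     0   -1 ]
  [ 0  0  0     0     1    2 ]
R1 -> R1 − 1/12·R4
  [ 1  3  0  -1/6  0  1/6 ]
  [ 0  0  1     0  0  2/3 ]
  [ 0  0  0     1  0   -1 ]
  [ 0  0  0     0  1    2 ]
R1 -> R1 + 1/6·R3
  [ 1  3  0  0  0    0 ]
  [ 0  0  1  0  0  2/3 ]
  [ 0  0  0  1  0   -1 ]
  [ 0  0  0  0  1    2 ]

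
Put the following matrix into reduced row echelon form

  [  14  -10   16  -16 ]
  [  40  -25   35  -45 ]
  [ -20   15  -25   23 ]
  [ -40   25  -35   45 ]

[[1, 0, -1, -1], [0, 1, -3, 1/5], [0, 0, 0, 0], [0, 0, 0, 0]]

R1 → 1/14·R1
R2 → R2 − 40·R1
R3 → R3 + 20·R1
R4 → R4 + 40·R1
R2 → 7/25·R2
R3 → R3 − 5/7·R2
R4 → R4 + 25/7·R2
R1 → R1 + 5/7·R2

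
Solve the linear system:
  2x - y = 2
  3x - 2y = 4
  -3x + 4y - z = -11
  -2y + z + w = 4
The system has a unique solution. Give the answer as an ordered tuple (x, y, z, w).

(0, -2, 3, -3)

Form the augmented matrix and row-reduce:
  [  2  -1   0  0  |    2 ]
  [  3  -2   0  0  |    4 ]
  [ -3   4  -1  0  |  -11 ]
  [  0  -2   1  1  |    4 ]
r1 -> 1/2·r1
  [  1  -1/2   0  0  |    1 ]
  [  3    -2   0  0  |    4 ]
  [ -3     4  -1  0  |  -11 ]
  [  0    -2   1  1  |    4 ]
r2 -> r2 − 3·r1
  [  1  -1/2   0  0  |    1 ]
  [  0  -1/2   0  0  |    1 ]
  [ -3     4  -1  0  |  -11 ]
  [  0    -2   1  1  |    4 ]
r3 -> r3 + 3·r1
  [ 1  -1/2   0  0  |   1 ]
  [ 0  -1/2   0  0  |   1 ]
  [ 0   5/2  -1  0  |  -8 ]
  [ 0    -2   1  1  |   4 ]
r2 -> -2·r2
  [ 1  -1/2   0  0  |   1 ]
  [ 0     1   0  0  |  -2 ]
  [ 0   5/2  -1  0  |  -8 ]
  [ 0    -2   1  1  |   4 ]
r3 -> r3 − 5/2·r2
  [ 1  -1/2   0  0  |   1 ]
  [ 0     1   0  0  |  -2 ]
  [ 0     0  -1  0  |  -3 ]
  [ 0    -2   1  1  |   4 ]
r4 -> r4 + 2·r2
  [ 1  -1/2   0  0  |   1 ]
  [ 0     1   0  0  |  -2 ]
  [ 0     0  -1  0  |  -3 ]
  [ 0     0   1  1  |   0 ]
r3 -> -1·r3
  [ 1  -1/2  0  0  |   1 ]
  [ 0     1  0  0  |  -2 ]
  [ 0     0  1  0  |   3 ]
  [ 0     0  1  1  |   0 ]
r4 -> r4 − r3
  [ 1  -1/2  0  0  |   1 ]
  [ 0     1  0  0  |  -2 ]
  [ 0     0  1  0  |   3 ]
  [ 0     0  0  1  |  -3 ]
r1 -> r1 + 1/2·r2
  [ 1  0  0  0  |   0 ]
  [ 0  1  0  0  |  -2 ]
  [ 0  0  1  0  |   3 ]
  [ 0  0  0  1  |  -3 ]
Reading off the last column: x = 0, y = -2, z = 3, w = -3.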